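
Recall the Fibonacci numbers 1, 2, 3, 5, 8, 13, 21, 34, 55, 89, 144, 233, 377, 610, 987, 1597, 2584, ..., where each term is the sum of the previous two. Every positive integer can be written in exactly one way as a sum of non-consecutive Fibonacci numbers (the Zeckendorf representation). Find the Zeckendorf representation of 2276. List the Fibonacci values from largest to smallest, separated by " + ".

1597 + 610 + 55 + 13 + 1

Greedy algorithm:
2276 − 1597 = 679
679 − 610 = 69
69 − 55 = 14
14 − 13 = 1
1 − 1 = 0
So 2276 = 1597 + 610 + 55 + 13 + 1, with no two terms consecutive in the sequence.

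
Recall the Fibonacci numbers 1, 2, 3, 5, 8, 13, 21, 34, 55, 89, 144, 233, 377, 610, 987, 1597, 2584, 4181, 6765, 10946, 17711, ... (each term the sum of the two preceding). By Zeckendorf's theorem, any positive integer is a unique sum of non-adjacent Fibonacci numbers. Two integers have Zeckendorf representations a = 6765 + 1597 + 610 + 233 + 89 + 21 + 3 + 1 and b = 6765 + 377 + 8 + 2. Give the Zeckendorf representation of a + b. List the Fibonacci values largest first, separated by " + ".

The two numbers are 9319 and 7152, so their sum is 16471.
16471 − 10946 = 5525
5525 − 4181 = 1344
1344 − 987 = 357
357 − 233 = 124
124 − 89 = 35
35 − 34 = 1
1 − 1 = 0

10946 + 4181 + 987 + 233 + 89 + 34 + 1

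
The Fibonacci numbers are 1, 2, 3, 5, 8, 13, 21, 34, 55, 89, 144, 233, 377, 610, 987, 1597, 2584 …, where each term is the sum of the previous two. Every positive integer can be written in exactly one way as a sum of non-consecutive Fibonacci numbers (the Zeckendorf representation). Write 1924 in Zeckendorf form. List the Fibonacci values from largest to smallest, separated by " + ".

Repeatedly subtract the largest Fibonacci number that fits:
1924: greatest Fibonacci not exceeding it is 1597, leaving 327
327: greatest Fibonacci not exceeding it is 233, leaving 94
94: greatest Fibonacci not exceeding it is 89, leaving 5
5: greatest Fibonacci not exceeding it is 5, leaving 0
So 1924 = 1597 + 233 + 89 + 5, with no two terms consecutive in the sequence.

1597 + 233 + 89 + 5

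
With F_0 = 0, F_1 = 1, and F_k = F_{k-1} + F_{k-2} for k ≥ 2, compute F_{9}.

Iterating the recurrence up to F_{2} = 1 and F_{1} = 1:
F_{3} = F_{2} + F_{1} = 1 + 1 = 2
F_{4} = F_{3} + F_{2} = 2 + 1 = 3
F_{5} = F_{4} + F_{3} = 3 + 2 = 5
F_{6} = F_{5} + F_{4} = 5 + 3 = 8
F_{7} = F_{6} + F_{5} = 8 + 5 = 13
F_{8} = F_{7} + F_{6} = 13 + 8 = 21
F_{9} = F_{8} + F_{7} = 21 + 13 = 34

34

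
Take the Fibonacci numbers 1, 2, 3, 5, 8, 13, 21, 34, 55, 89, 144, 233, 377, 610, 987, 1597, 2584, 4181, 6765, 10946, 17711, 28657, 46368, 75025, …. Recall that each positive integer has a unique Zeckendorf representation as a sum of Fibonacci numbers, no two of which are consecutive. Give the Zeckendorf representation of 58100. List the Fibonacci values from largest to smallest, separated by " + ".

46368 + 10946 + 610 + 144 + 21 + 8 + 3

Greedily peel off the largest Fibonacci term at each step:
58100 − 46368 = 11732
11732 − 10946 = 786
786 − 610 = 176
176 − 144 = 32
32 − 21 = 11
11 − 8 = 3
3 − 3 = 0
So 58100 = 46368 + 10946 + 610 + 144 + 21 + 8 + 3, with no two terms consecutive in the sequence.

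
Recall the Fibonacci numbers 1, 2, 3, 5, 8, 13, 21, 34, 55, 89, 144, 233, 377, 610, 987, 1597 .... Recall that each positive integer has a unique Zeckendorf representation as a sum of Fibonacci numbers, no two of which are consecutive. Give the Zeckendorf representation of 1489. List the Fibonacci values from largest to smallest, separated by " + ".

take 987 (≤ 1489); 1489 − 987 = 502
take 377 (≤ 502); 502 − 377 = 125
take 89 (≤ 125); 125 − 89 = 36
take 34 (≤ 36); 36 − 34 = 2
take 2 (≤ 2); 2 − 2 = 0
So 1489 = 987 + 377 + 89 + 34 + 2, with no two terms consecutive in the sequence.

987 + 377 + 89 + 34 + 2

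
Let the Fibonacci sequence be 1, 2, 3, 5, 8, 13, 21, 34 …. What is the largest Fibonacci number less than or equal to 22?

21 ≤ 22 < 34, so the largest Fibonacci number not exceeding 22 is 21.

21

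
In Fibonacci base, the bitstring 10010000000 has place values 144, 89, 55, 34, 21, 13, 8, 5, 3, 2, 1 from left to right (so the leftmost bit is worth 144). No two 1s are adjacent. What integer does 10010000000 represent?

Summing the place values of the 1 bits: 144 + 34 = 178.

178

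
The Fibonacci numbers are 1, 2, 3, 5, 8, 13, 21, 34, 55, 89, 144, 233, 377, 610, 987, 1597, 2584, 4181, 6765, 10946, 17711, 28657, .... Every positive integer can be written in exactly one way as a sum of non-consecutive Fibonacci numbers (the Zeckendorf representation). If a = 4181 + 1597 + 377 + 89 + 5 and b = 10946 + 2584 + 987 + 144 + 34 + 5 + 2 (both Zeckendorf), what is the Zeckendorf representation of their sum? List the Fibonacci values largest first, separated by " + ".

17711 + 2584 + 610 + 34 + 8 + 3 + 1

The two numbers are 6249 and 14702, so their sum is 20951.
Greedily peel off the largest Fibonacci term at each step:
20951: greatest Fibonacci not exceeding it is 17711, leaving 3240
3240: greatest Fibonacci not exceeding it is 2584, leaving 656
656: greatest Fibonacci not exceeding it is 610, leaving 46
46: greatest Fibonacci not exceeding it is 34, leaving 12
12: greatest Fibonacci not exceeding it is 8, leaving 4
4: greatest Fibonacci not exceeding it is 3, leaving 1
1: greatest Fibonacci not exceeding it is 1, leaving 0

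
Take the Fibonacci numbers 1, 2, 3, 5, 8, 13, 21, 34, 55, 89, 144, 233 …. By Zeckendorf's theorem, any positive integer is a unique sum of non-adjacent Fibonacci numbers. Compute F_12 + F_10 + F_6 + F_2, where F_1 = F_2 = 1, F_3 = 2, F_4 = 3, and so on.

208

F_12 + F_10 + F_6 + F_2 = 144 + 55 + 8 + 1 = 208.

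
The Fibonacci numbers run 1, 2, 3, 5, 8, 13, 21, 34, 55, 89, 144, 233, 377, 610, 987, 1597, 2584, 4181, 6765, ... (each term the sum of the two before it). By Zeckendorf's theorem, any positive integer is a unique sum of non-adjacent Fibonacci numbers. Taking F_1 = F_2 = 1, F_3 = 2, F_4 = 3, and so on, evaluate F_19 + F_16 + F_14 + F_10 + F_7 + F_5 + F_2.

F_19 + F_16 + F_14 + F_10 + F_7 + F_5 + F_2 = 4181 + 987 + 377 + 55 + 13 + 5 + 1 = 5619.

5619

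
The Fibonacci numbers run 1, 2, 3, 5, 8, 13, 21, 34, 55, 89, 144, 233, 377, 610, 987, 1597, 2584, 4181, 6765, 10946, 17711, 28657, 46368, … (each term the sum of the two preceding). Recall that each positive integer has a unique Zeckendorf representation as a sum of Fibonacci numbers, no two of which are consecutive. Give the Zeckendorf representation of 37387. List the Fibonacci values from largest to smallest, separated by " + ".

28657 + 6765 + 1597 + 233 + 89 + 34 + 8 + 3 + 1

take 28657 (≤ 37387); 37387 − 28657 = 8730
take 6765 (≤ 8730); 8730 − 6765 = 1965
take 1597 (≤ 1965); 1965 − 1597 = 368
take 233 (≤ 368); 368 − 233 = 135
take 89 (≤ 135); 135 − 89 = 46
take 34 (≤ 46); 46 − 34 = 12
take 8 (≤ 12); 12 − 8 = 4
take 3 (≤ 4); 4 − 3 = 1
take 1 (≤ 1); 1 − 1 = 0
So 37387 = 28657 + 6765 + 1597 + 233 + 89 + 34 + 8 + 3 + 1, with no two terms consecutive in the sequence.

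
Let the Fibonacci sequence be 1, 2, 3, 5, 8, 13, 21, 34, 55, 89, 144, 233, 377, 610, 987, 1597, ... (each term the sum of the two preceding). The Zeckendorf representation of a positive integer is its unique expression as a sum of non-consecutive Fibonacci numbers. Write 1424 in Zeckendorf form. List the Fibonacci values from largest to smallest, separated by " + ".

largest Fibonacci ≤ 1424 is 987; 1424 − 987 = 437
largest Fibonacci ≤ 437 is 377; 437 − 377 = 60
largest Fibonacci ≤ 60 is 55; 60 − 55 = 5
largest Fibonacci ≤ 5 is 5; 5 − 5 = 0
So 1424 = 987 + 377 + 55 + 5, with no two terms consecutive in the sequence.

987 + 377 + 55 + 5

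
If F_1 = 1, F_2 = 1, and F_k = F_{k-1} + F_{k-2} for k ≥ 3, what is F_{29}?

514229

Iterating the recurrence up to F_{21} = 10946 and F_{20} = 6765:
F_{22} = F_{21} + F_{20} = 10946 + 6765 = 17711
F_{23} = F_{22} + F_{21} = 17711 + 10946 = 28657
F_{24} = F_{23} + F_{22} = 28657 + 17711 = 46368
F_{25} = F_{24} + F_{23} = 46368 + 28657 = 75025
F_{26} = F_{25} + F_{24} = 75025 + 46368 = 121393
F_{27} = F_{26} + F_{25} = 121393 + 75025 = 196418
F_{28} = F_{27} + F_{26} = 196418 + 121393 = 317811
F_{29} = F_{28} + F_{27} = 317811 + 196418 = 514229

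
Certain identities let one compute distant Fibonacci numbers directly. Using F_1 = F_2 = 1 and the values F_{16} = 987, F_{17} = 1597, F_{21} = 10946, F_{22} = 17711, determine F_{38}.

By the addition formula F_{m+n} = F_m F_{n+1} + F_{m−1} F_n with m=17, n=21: F_{38} = 1597·17711 + 987·10946 = 28284467 + 10803702 = 39088169.

39088169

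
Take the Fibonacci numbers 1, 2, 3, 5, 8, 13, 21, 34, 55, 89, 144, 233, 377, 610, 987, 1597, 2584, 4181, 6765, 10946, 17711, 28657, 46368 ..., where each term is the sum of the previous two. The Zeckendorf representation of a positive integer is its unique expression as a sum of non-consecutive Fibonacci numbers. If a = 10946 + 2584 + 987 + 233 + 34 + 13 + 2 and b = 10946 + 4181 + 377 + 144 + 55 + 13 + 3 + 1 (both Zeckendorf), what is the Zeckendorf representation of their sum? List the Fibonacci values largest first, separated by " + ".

The two numbers are 14799 and 15720, so their sum is 30519.
Repeatedly subtract the largest Fibonacci number that fits:
subtract 28657 from 30519: 1862 remains
subtract 1597 from 1862: 265 remains
subtract 233 from 265: 32 remains
subtract 21 from 32: 11 remains
subtract 8 from 11: 3 remains
subtract 3 from 3: 0 remains

28657 + 1597 + 233 + 21 + 8 + 3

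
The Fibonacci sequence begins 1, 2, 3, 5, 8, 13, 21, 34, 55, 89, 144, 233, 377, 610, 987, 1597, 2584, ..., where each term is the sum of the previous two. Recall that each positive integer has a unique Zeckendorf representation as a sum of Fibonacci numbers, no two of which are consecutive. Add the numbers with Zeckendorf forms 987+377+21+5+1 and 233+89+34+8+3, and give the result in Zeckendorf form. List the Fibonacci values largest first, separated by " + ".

1597 + 144 + 13 + 3 + 1

The two numbers are 1391 and 367, so their sum is 1758.
Greedy algorithm:
1758: greatest Fibonacci not exceeding it is 1597, leaving 161
161: greatest Fibonacci not exceeding it is 144, leaving 17
17: greatest Fibonacci not exceeding it is 13, leaving 4
4: greatest Fibonacci not exceeding it is 3, leaving 1
1: greatest Fibonacci not exceeding it is 1, leaving 0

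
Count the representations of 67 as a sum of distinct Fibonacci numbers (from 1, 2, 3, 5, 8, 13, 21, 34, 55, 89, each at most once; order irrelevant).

2

Starting from the Zeckendorf form and repeatedly splitting a term F_k into F_{k−1} + F_{k−2} (when neither is already used) reaches every representation.
67 = 55+8+3+1 = 34+21+8+3+1 — 2 representations.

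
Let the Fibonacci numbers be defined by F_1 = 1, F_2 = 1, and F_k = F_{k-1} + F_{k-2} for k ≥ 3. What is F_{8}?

Iterating the recurrence up to F_{4} = 3 and F_{3} = 2:
F_{5} = F_{4} + F_{3} = 3 + 2 = 5
F_{6} = F_{5} + F_{4} = 5 + 3 = 8
F_{7} = F_{6} + F_{5} = 8 + 5 = 13
F_{8} = F_{7} + F_{6} = 13 + 8 = 21

21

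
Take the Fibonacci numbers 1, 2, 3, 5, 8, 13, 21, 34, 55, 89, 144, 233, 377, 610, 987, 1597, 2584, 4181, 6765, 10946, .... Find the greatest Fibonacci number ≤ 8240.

6765 ≤ 8240 < 10946, so the largest Fibonacci number not exceeding 8240 is 6765.

6765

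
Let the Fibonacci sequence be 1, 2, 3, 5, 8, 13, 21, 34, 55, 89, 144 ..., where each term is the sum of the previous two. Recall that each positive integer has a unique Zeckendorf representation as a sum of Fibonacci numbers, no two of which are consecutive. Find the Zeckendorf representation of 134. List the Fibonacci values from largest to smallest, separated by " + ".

subtract 89 from 134: 45 remains
subtract 34 from 45: 11 remains
subtract 8 from 11: 3 remains
subtract 3 from 3: 0 remains
So 134 = 89 + 34 + 8 + 3, with no two terms consecutive in the sequence.

89 + 34 + 8 + 3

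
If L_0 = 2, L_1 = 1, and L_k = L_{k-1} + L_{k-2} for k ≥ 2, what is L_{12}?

322

Iterating the recurrence up to L_{4} = 7 and L_{3} = 4:
L_{5} = L_{4} + L_{3} = 7 + 4 = 11
L_{6} = L_{5} + L_{4} = 11 + 7 = 18
L_{7} = L_{6} + L_{5} = 18 + 11 = 29
L_{8} = L_{7} + L_{6} = 29 + 18 = 47
L_{9} = L_{8} + L_{7} = 47 + 29 = 76
L_{10} = L_{9} + L_{8} = 76 + 47 = 123
L_{11} = L_{10} + L_{9} = 123 + 76 = 199
L_{12} = L_{11} + L_{10} = 199 + 123 = 322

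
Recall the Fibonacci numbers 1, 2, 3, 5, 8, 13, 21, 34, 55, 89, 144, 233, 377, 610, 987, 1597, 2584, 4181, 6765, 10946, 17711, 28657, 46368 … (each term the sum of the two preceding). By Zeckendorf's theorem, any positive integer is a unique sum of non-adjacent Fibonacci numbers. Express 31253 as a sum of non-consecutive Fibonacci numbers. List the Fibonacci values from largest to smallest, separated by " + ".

28657 + 2584 + 8 + 3 + 1

31253 − 28657 = 2596
2596 − 2584 = 12
12 − 8 = 4
4 − 3 = 1
1 − 1 = 0
So 31253 = 28657 + 2584 + 8 + 3 + 1, with no two terms consecutive in the sequence.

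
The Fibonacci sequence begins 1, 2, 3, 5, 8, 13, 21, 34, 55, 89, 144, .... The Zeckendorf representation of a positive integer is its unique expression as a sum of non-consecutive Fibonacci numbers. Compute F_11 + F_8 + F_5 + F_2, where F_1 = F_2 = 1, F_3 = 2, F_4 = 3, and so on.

116

F_11 + F_8 + F_5 + F_2 = 89 + 21 + 5 + 1 = 116.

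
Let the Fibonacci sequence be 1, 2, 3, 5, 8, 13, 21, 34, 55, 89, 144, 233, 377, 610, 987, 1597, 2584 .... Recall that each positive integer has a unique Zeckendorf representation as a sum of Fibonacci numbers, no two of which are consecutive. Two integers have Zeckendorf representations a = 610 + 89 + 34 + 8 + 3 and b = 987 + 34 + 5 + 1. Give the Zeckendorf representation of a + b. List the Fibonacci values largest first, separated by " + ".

1597 + 144 + 21 + 8 + 1

The two numbers are 744 and 1027, so their sum is 1771.
Greedily peel off the largest Fibonacci term at each step:
take 1597 (≤ 1771); 1771 − 1597 = 174
take 144 (≤ 174); 174 − 144 = 30
take 21 (≤ 30); 30 − 21 = 9
take 8 (≤ 9); 9 − 8 = 1
take 1 (≤ 1); 1 − 1 = 0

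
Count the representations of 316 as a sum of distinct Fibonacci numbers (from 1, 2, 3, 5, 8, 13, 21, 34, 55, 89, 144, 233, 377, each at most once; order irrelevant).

Each representation comes from the Zeckendorf form by replacing some F_k with F_{k−1} + F_{k−2} where possible.
316 = 233+55+21+5+2 = 233+55+13+8+5+2 = 144+89+55+21+5+2 = 233+34+21+13+8+5+2 = … (2 more), for 6 in all.

6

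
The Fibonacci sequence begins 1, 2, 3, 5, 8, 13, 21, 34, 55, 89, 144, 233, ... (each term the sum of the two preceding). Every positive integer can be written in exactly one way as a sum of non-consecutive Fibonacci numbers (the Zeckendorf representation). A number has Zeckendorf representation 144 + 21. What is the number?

144 + 21 = 165.

165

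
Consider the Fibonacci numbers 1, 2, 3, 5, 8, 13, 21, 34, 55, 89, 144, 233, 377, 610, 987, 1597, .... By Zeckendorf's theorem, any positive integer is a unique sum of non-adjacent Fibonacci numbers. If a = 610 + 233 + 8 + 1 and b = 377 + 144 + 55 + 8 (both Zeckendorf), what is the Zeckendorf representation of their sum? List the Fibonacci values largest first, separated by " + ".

The two numbers are 852 and 584, so their sum is 1436.
Repeatedly subtract the largest Fibonacci number that fits:
1436 − 987 = 449
449 − 377 = 72
72 − 55 = 17
17 − 13 = 4
4 − 3 = 1
1 − 1 = 0

987 + 377 + 55 + 13 + 3 + 1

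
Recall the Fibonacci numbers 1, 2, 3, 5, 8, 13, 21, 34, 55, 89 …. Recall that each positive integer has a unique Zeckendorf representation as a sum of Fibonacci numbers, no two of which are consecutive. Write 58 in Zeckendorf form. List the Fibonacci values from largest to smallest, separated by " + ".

Greedily peel off the largest Fibonacci term at each step:
58: greatest Fibonacci not exceeding it is 55, leaving 3
3: greatest Fibonacci not exceeding it is 3, leaving 0
So 58 = 55 + 3, with no two terms consecutive in the sequence.

55 + 3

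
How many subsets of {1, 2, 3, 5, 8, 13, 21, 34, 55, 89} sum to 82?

Each representation comes from the Zeckendorf form by replacing some F_k with F_{k−1} + F_{k−2} where possible.
82 = 55+21+5+1 = 55+21+3+2+1 = 55+13+8+5+1 = 55+13+8+3+2+1 = … (2 more), for 6 in all.

6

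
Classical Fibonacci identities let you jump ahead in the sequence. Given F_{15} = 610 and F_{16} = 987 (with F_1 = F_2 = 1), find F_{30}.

By the doubling identity F_{2k} = F_k(2F_{k+1} − F_k): F_{30} = 610·(2·987 − 610) = 610·1364 = 832040.

832040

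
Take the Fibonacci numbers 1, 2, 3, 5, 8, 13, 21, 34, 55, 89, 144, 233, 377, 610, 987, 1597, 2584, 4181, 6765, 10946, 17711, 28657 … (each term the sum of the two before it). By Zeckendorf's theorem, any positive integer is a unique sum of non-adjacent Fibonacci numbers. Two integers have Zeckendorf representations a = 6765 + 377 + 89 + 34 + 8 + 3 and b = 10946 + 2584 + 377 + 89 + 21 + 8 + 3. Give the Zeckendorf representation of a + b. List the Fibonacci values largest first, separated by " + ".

17711 + 2584 + 987 + 21 + 1

The two numbers are 7276 and 14028, so their sum is 21304.
17711 ≤ 21304 < 28657, so take 17711; remainder 3593
2584 ≤ 3593 < 4181, so take 2584; remainder 1009
987 ≤ 1009 < 1597, so take 987; remainder 22
21 ≤ 22 < 34, so take 21; remainder 1
1 ≤ 1 < 2, so take 1; remainder 0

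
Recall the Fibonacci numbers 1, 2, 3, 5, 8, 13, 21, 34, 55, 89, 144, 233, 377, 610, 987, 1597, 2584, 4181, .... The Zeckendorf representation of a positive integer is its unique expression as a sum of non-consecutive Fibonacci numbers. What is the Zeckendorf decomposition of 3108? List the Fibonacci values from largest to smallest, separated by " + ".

Greedily peel off the largest Fibonacci term at each step:
2584 ≤ 3108 < 4181, so take 2584; remainder 524
377 ≤ 524 < 610, so take 377; remainder 147
144 ≤ 147 < 233, so take 144; remainder 3
3 ≤ 3 < 5, so take 3; remainder 0
So 3108 = 2584 + 377 + 144 + 3, with no two terms consecutive in the sequence.

2584 + 377 + 144 + 3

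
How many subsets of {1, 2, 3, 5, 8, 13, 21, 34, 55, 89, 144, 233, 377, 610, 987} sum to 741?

Starting from the Zeckendorf form and repeatedly splitting a term F_k into F_{k−1} + F_{k−2} (when neither is already used) reaches every representation.
741 = 610+89+34+8 = 610+89+34+5+3 = 610+89+21+13+8 = 377+233+89+34+8 = 610+89+34+5+2+1 = … (16 more), for 21 in all.

21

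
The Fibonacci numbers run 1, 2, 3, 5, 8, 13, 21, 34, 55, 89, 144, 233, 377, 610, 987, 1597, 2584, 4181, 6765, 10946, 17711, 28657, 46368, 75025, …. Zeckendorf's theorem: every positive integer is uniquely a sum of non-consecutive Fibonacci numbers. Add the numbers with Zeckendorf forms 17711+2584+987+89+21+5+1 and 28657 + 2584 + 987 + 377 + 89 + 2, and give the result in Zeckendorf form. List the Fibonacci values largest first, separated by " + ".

The two numbers are 21398 and 32696, so their sum is 54094.
Greedy algorithm:
take 46368 (≤ 54094); 54094 − 46368 = 7726
take 6765 (≤ 7726); 7726 − 6765 = 961
take 610 (≤ 961); 961 − 610 = 351
take 233 (≤ 351); 351 − 233 = 118
take 89 (≤ 118); 118 − 89 = 29
take 21 (≤ 29); 29 − 21 = 8
take 8 (≤ 8); 8 − 8 = 0

46368 + 6765 + 610 + 233 + 89 + 21 + 8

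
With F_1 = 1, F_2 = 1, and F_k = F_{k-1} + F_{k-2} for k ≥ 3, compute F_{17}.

Iterating the recurrence up to F_{10} = 55 and F_{9} = 34:
F_{11} = F_{10} + F_{9} = 55 + 34 = 89
F_{12} = F_{11} + F_{10} = 89 + 55 = 144
F_{13} = F_{12} + F_{11} = 144 + 89 = 233
F_{14} = F_{13} + F_{12} = 233 + 144 = 377
F_{15} = F_{14} + F_{13} = 377 + 233 = 610
F_{16} = F_{15} + F_{14} = 610 + 377 = 987
F_{17} = F_{16} + F_{15} = 987 + 610 = 1597

1597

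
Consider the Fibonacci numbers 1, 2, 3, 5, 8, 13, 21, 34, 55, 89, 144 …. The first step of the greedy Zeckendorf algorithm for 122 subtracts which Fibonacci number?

89

89 ≤ 122 < 144, so the largest Fibonacci number not exceeding 122 is 89.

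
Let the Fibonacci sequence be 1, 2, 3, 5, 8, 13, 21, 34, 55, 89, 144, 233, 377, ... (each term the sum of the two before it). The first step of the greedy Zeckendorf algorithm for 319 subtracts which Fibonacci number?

233

233 ≤ 319 < 377, so the largest Fibonacci number not exceeding 319 is 233.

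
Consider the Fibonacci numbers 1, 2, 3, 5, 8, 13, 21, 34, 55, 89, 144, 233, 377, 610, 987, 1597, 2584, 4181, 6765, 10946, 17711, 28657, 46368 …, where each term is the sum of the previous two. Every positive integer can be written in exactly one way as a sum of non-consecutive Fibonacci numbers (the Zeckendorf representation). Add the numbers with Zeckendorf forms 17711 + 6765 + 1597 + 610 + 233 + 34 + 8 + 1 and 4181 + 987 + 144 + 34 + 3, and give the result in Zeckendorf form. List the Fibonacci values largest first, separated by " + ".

28657 + 2584 + 987 + 55 + 21 + 3 + 1

The two numbers are 26959 and 5349, so their sum is 32308.
subtract 28657 from 32308: 3651 remains
subtract 2584 from 3651: 1067 remains
subtract 987 from 1067: 80 remains
subtract 55 from 80: 25 remains
subtract 21 from 25: 4 remains
subtract 3 from 4: 1 remains
subtract 1 from 1: 0 remains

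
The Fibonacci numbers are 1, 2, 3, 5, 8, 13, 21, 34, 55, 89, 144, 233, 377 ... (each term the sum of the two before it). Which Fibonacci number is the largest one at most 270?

233

233 ≤ 270 < 377, so the largest Fibonacci number not exceeding 270 is 233.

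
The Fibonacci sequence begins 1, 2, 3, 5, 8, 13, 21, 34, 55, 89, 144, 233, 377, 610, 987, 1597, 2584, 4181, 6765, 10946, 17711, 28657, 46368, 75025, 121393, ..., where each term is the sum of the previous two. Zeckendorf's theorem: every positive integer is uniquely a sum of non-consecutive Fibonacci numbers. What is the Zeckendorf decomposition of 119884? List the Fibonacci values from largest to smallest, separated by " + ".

75025 + 28657 + 10946 + 4181 + 987 + 55 + 21 + 8 + 3 + 1

119884 − 75025 = 44859
44859 − 28657 = 16202
16202 − 10946 = 5256
5256 − 4181 = 1075
1075 − 987 = 88
88 − 55 = 33
33 − 21 = 12
12 − 8 = 4
4 − 3 = 1
1 − 1 = 0
So 119884 = 75025 + 28657 + 10946 + 4181 + 987 + 55 + 21 + 8 + 3 + 1, with no two terms consecutive in the sequence.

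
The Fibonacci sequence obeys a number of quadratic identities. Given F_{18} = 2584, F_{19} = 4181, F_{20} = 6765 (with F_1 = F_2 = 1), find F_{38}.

By the addition formula F_{m+n} = F_m F_{n+1} + F_{m−1} F_n with m=20, n=18: F_{38} = 6765·4181 + 4181·2584 = 28284465 + 10803704 = 39088169.

39088169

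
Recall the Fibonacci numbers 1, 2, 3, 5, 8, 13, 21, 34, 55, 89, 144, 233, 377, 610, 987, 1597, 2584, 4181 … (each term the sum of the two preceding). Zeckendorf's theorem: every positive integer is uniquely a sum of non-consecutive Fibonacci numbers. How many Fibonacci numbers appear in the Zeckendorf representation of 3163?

5

Repeatedly subtract the largest Fibonacci number that fits:
largest Fibonacci ≤ 3163 is 2584; 3163 − 2584 = 579
largest Fibonacci ≤ 579 is 377; 579 − 377 = 202
largest Fibonacci ≤ 202 is 144; 202 − 144 = 58
largest Fibonacci ≤ 58 is 55; 58 − 55 = 3
largest Fibonacci ≤ 3 is 3; 3 − 3 = 0
3163 = 2584 + 377 + 144 + 55 + 3, which has 5 terms.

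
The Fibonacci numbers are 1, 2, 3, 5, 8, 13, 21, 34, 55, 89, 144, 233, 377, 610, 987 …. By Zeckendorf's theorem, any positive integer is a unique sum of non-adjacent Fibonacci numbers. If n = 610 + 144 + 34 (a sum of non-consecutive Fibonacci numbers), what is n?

788

610 + 144 + 34 = 788.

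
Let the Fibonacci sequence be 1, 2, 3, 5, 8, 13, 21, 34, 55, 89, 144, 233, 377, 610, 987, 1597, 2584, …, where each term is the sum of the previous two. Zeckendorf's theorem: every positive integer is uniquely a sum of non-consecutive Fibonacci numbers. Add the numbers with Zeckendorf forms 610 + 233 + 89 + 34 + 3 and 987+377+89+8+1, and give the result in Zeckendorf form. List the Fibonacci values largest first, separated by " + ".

1597 + 610 + 144 + 55 + 21 + 3 + 1

The two numbers are 969 and 1462, so their sum is 2431.
subtract 1597 from 2431: 834 remains
subtract 610 from 834: 224 remains
subtract 144 from 224: 80 remains
subtract 55 from 80: 25 remains
subtract 21 from 25: 4 remains
subtract 3 from 4: 1 remains
subtract 1 from 1: 0 remains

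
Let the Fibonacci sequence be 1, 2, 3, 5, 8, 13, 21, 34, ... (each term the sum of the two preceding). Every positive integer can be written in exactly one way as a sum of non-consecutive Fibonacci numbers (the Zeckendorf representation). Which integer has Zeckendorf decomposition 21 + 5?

26

21 + 5 = 26.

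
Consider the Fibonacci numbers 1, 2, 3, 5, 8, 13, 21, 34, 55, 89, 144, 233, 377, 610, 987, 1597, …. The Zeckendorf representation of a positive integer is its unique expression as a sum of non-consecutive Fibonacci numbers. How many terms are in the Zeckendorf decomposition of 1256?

4

Repeatedly subtract the largest Fibonacci number that fits:
subtract 987 from 1256: 269 remains
subtract 233 from 269: 36 remains
subtract 34 from 36: 2 remains
subtract 2 from 2: 0 remains
1256 = 987 + 233 + 34 + 2, which has 4 terms.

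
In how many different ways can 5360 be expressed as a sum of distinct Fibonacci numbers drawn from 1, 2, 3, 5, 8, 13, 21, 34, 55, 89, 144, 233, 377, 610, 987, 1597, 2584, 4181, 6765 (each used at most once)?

50

Each representation comes from the Zeckendorf form by replacing some F_k with F_{k−1} + F_{k−2} where possible.
5360 = 4181+987+144+34+13+1 = 4181+987+144+34+8+5+1 = 4181+987+89+55+34+13+1 = … (47 more), for 50 in all.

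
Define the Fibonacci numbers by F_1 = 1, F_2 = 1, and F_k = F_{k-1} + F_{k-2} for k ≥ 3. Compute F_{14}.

Iterating the recurrence up to F_{6} = 8 and F_{5} = 5:
F_{7} = F_{6} + F_{5} = 8 + 5 = 13
F_{8} = F_{7} + F_{6} = 13 + 8 = 21
F_{9} = F_{8} + F_{7} = 21 + 13 = 34
F_{10} = F_{9} + F_{8} = 34 + 21 = 55
F_{11} = F_{10} + F_{9} = 55 + 34 = 89
F_{12} = F_{11} + F_{10} = 89 + 55 = 144
F_{13} = F_{12} + F_{11} = 144 + 89 = 233
F_{14} = F_{13} + F_{12} = 233 + 144 = 377

377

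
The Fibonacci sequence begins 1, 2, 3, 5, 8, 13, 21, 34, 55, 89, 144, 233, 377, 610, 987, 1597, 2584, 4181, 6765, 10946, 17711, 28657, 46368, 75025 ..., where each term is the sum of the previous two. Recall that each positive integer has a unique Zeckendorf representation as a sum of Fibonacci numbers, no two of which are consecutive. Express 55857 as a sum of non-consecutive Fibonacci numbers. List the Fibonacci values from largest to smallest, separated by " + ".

46368 + 6765 + 2584 + 89 + 34 + 13 + 3 + 1

Greedy algorithm:
55857 − 46368 = 9489
9489 − 6765 = 2724
2724 − 2584 = 140
140 − 89 = 51
51 − 34 = 17
17 − 13 = 4
4 − 3 = 1
1 − 1 = 0
So 55857 = 46368 + 6765 + 2584 + 89 + 34 + 13 + 3 + 1, with no two terms consecutive in the sequence.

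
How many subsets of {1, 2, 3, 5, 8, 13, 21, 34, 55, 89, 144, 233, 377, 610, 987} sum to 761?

8

Each representation comes from the Zeckendorf form by replacing some F_k with F_{k−1} + F_{k−2} where possible.
761 = 610+144+5+2 = 610+89+55+5+2 = 377+233+144+5+2 = 610+89+34+21+5+2 = 377+233+89+55+5+2 = … (3 more), for 8 in all.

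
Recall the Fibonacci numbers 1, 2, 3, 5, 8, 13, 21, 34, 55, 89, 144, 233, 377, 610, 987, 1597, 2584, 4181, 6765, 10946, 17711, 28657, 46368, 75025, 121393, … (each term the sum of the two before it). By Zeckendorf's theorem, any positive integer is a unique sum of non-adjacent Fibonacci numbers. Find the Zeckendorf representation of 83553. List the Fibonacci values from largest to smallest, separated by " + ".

75025 ≤ 83553 < 121393, so take 75025; remainder 8528
6765 ≤ 8528 < 10946, so take 6765; remainder 1763
1597 ≤ 1763 < 2584, so take 1597; remainder 166
144 ≤ 166 < 233, so take 144; remainder 22
21 ≤ 22 < 34, so take 21; remainder 1
1 ≤ 1 < 2, so take 1; remainder 0
So 83553 = 75025 + 6765 + 1597 + 144 + 21 + 1, with no two terms consecutive in the sequence.

75025 + 6765 + 1597 + 144 + 21 + 1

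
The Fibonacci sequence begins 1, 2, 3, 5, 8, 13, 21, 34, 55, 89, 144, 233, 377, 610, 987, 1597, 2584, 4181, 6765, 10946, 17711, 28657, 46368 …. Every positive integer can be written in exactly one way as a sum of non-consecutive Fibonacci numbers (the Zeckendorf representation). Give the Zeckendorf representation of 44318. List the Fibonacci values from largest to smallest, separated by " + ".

28657 + 10946 + 4181 + 377 + 144 + 13

Repeatedly subtract the largest Fibonacci number that fits:
take 28657 (≤ 44318); 44318 − 28657 = 15661
take 10946 (≤ 15661); 15661 − 10946 = 4715
take 4181 (≤ 4715); 4715 − 4181 = 534
take 377 (≤ 534); 534 − 377 = 157
take 144 (≤ 157); 157 − 144 = 13
take 13 (≤ 13); 13 − 13 = 0
So 44318 = 28657 + 10946 + 4181 + 377 + 144 + 13, with no two terms consecutive in the sequence.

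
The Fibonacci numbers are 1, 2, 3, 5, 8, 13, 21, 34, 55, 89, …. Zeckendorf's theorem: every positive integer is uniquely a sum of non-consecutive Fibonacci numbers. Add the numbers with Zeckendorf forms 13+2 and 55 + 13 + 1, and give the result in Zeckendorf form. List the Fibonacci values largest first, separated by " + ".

The two numbers are 15 and 69, so their sum is 84.
Greedily peel off the largest Fibonacci term at each step:
take 55 (≤ 84); 84 − 55 = 29
take 21 (≤ 29); 29 − 21 = 8
take 8 (≤ 8); 8 − 8 = 0

55 + 21 + 8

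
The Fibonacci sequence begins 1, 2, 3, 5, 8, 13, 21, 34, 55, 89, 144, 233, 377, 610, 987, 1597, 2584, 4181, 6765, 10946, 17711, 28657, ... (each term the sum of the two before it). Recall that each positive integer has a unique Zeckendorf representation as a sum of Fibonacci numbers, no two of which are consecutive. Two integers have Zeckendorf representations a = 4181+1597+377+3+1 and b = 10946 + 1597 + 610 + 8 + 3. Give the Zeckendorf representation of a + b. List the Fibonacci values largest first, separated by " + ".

17711 + 1597 + 13 + 2

The two numbers are 6159 and 13164, so their sum is 19323.
19323: greatest Fibonacci not exceeding it is 17711, leaving 1612
1612: greatest Fibonacci not exceeding it is 1597, leaving 15
15: greatest Fibonacci not exceeding it is 13, leaving 2
2: greatest Fibonacci not exceeding it is 2, leaving 0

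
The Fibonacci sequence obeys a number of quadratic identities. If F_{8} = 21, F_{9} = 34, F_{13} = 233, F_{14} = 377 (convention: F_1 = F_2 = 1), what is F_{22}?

By the addition formula F_{m+n} = F_m F_{n+1} + F_{m−1} F_n with m=9, n=13: F_{22} = 34·377 + 21·233 = 12818 + 4893 = 17711.

17711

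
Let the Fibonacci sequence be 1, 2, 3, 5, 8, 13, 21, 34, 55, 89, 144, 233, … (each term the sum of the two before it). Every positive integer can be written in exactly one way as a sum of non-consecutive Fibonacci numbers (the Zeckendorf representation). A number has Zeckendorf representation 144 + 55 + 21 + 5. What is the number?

144 + 55 + 21 + 5 = 225.

225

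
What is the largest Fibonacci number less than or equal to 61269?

46368

46368 ≤ 61269 < 75025, so the largest Fibonacci number not exceeding 61269 is 46368.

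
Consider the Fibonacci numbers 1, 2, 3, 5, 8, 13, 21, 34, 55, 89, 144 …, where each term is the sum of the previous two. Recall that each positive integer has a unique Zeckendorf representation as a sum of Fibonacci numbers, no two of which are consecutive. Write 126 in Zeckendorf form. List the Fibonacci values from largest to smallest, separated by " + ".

89 + 34 + 3

89 ≤ 126 < 144, so take 89; remainder 37
34 ≤ 37 < 55, so take 34; remainder 3
3 ≤ 3 < 5, so take 3; remainder 0
So 126 = 89 + 34 + 3, with no two terms consecutive in the sequence.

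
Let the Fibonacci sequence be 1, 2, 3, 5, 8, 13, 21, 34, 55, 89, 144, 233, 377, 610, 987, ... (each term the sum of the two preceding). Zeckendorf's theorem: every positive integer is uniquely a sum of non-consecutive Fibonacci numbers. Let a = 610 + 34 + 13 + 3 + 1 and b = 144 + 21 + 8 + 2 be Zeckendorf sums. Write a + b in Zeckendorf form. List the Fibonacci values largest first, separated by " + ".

610 + 144 + 55 + 21 + 5 + 1

The two numbers are 661 and 175, so their sum is 836.
836: greatest Fibonacci not exceeding it is 610, leaving 226
226: greatest Fibonacci not exceeding it is 144, leaving 82
82: greatest Fibonacci not exceeding it is 55, leaving 27
27: greatest Fibonacci not exceeding it is 21, leaving 6
6: greatest Fibonacci not exceeding it is 5, leaving 1
1: greatest Fibonacci not exceeding it is 1, leaving 0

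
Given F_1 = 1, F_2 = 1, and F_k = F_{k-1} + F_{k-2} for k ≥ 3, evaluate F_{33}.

Iterating the recurrence up to F_{28} = 317811 and F_{27} = 196418:
F_{29} = F_{28} + F_{27} = 317811 + 196418 = 514229
F_{30} = F_{29} + F_{28} = 514229 + 317811 = 832040
F_{31} = F_{30} + F_{29} = 832040 + 514229 = 1346269
F_{32} = F_{31} + F_{30} = 1346269 + 832040 = 2178309
F_{33} = F_{32} + F_{31} = 2178309 + 1346269 = 3524578

3524578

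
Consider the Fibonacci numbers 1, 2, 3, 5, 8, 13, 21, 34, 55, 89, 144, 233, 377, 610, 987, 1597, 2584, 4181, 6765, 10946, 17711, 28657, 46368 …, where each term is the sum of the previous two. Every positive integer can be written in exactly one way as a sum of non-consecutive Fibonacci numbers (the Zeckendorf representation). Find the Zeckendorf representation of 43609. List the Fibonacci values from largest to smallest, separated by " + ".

Repeatedly subtract the largest Fibonacci number that fits:
take 28657 (≤ 43609); 43609 − 28657 = 14952
take 10946 (≤ 14952); 14952 − 10946 = 4006
take 2584 (≤ 4006); 4006 − 2584 = 1422
take 987 (≤ 1422); 1422 − 987 = 435
take 377 (≤ 435); 435 − 377 = 58
take 55 (≤ 58); 58 − 55 = 3
take 3 (≤ 3); 3 − 3 = 0
So 43609 = 28657 + 10946 + 2584 + 987 + 377 + 55 + 3, with no two terms consecutive in the sequence.

28657 + 10946 + 2584 + 987 + 377 + 55 + 3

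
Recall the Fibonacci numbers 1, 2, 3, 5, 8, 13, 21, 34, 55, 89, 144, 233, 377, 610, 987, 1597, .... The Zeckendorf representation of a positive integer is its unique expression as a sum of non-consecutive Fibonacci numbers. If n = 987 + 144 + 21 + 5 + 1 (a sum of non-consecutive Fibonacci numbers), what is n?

1158

987 + 144 + 21 + 5 + 1 = 1158.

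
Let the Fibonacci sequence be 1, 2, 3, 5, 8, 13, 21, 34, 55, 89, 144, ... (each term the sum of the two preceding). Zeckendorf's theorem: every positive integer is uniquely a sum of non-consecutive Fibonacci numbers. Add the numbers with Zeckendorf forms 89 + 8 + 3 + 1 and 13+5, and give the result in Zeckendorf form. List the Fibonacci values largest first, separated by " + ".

The two numbers are 101 and 18, so their sum is 119.
Greedily peel off the largest Fibonacci term at each step:
119 − 89 = 30
30 − 21 = 9
9 − 8 = 1
1 − 1 = 0

89 + 21 + 8 + 1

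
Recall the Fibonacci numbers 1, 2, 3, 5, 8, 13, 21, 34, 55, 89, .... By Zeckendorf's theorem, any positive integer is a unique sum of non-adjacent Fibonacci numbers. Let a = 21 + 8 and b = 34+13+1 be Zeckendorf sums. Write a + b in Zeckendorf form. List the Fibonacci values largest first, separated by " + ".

The two numbers are 29 and 48, so their sum is 77.
Repeatedly subtract the largest Fibonacci number that fits:
77: greatest Fibonacci not exceeding it is 55, leaving 22
22: greatest Fibonacci not exceeding it is 21, leaving 1
1: greatest Fibonacci not exceeding it is 1, leaving 0

55 + 21 + 1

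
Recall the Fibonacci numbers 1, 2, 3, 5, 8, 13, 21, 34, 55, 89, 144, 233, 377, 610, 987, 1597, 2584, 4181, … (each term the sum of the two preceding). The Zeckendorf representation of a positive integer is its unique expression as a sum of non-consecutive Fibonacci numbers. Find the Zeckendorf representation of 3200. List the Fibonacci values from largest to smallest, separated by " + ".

3200: greatest Fibonacci not exceeding it is 2584, leaving 616
616: greatest Fibonacci not exceeding it is 610, leaving 6
6: greatest Fibonacci not exceeding it is 5, leaving 1
1: greatest Fibonacci not exceeding it is 1, leaving 0
So 3200 = 2584 + 610 + 5 + 1, with no two terms consecutive in the sequence.

2584 + 610 + 5 + 1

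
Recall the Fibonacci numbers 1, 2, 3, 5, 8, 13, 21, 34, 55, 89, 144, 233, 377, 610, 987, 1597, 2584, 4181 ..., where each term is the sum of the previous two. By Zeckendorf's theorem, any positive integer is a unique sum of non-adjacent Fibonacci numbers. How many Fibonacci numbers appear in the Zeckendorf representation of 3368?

subtract 2584 from 3368: 784 remains
subtract 610 from 784: 174 remains
subtract 144 from 174: 30 remains
subtract 21 from 30: 9 remains
subtract 8 from 9: 1 remains
subtract 1 from 1: 0 remains
3368 = 2584 + 610 + 144 + 21 + 8 + 1, which has 6 terms.

6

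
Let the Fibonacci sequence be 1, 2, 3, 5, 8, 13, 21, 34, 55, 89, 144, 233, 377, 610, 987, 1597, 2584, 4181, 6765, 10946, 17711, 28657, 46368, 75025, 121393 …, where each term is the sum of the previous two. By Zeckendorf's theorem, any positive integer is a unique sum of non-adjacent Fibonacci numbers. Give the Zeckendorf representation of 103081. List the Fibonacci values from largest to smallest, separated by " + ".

75025 + 17711 + 6765 + 2584 + 987 + 8 + 1

Greedy algorithm:
103081: greatest Fibonacci not exceeding it is 75025, leaving 28056
28056: greatest Fibonacci not exceeding it is 17711, leaving 10345
10345: greatest Fibonacci not exceeding it is 6765, leaving 3580
3580: greatest Fibonacci not exceeding it is 2584, leaving 996
996: greatest Fibonacci not exceeding it is 987, leaving 9
9: greatest Fibonacci not exceeding it is 8, leaving 1
1: greatest Fibonacci not exceeding it is 1, leaving 0
So 103081 = 75025 + 17711 + 6765 + 2584 + 987 + 8 + 1, with no two terms consecutive in the sequence.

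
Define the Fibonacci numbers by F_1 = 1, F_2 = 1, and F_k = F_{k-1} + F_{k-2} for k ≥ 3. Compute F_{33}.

Iterating the recurrence up to F_{29} = 514229 and F_{28} = 317811:
F_{30} = F_{29} + F_{28} = 514229 + 317811 = 832040
F_{31} = F_{30} + F_{29} = 832040 + 514229 = 1346269
F_{32} = F_{31} + F_{30} = 1346269 + 832040 = 2178309
F_{33} = F_{32} + F_{31} = 2178309 + 1346269 = 3524578

3524578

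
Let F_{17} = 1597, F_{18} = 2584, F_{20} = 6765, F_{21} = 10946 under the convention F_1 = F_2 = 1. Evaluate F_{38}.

By the addition formula F_{m+n} = F_m F_{n+1} + F_{m−1} F_n with m=21, n=17: F_{38} = 10946·2584 + 6765·1597 = 28284464 + 10803705 = 39088169.

39088169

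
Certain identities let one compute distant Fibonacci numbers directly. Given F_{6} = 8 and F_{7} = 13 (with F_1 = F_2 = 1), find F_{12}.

By the doubling identity F_{2k} = F_k(2F_{k+1} − F_k): F_{12} = 8·(2·13 − 8) = 8·18 = 144.

144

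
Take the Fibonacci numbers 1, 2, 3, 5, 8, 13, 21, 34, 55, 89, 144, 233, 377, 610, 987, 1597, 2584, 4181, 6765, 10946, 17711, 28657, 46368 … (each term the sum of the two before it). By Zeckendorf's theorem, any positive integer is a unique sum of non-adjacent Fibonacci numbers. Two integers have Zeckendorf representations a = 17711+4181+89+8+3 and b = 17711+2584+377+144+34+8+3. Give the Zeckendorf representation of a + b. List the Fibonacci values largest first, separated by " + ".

28657 + 10946 + 2584 + 610 + 55 + 1

The two numbers are 21992 and 20861, so their sum is 42853.
28657 ≤ 42853 < 46368, so take 28657; remainder 14196
10946 ≤ 14196 < 17711, so take 10946; remainder 3250
2584 ≤ 3250 < 4181, so take 2584; remainder 666
610 ≤ 666 < 987, so take 610; remainder 56
55 ≤ 56 < 89, so take 55; remainder 1
1 ≤ 1 < 2, so take 1; remainder 0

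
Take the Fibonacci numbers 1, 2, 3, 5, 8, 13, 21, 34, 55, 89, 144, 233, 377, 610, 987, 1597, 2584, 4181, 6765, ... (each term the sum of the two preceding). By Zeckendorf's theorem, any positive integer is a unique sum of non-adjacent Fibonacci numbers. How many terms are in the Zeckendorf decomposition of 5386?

Greedy algorithm:
largest Fibonacci ≤ 5386 is 4181; 5386 − 4181 = 1205
largest Fibonacci ≤ 1205 is 987; 1205 − 987 = 218
largest Fibonacci ≤ 218 is 144; 218 − 144 = 74
largest Fibonacci ≤ 74 is 55; 74 − 55 = 19
largest Fibonacci ≤ 19 is 13; 19 − 13 = 6
largest Fibonacci ≤ 6 is 5; 6 − 5 = 1
largest Fibonacci ≤ 1 is 1; 1 − 1 = 0
5386 = 4181 + 987 + 144 + 55 + 13 + 5 + 1, which has 7 terms.

7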